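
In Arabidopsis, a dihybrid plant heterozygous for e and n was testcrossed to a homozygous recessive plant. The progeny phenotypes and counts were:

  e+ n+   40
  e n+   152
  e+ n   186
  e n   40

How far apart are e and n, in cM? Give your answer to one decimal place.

19.1 cM

The two most frequent classes, e+ n (186) and e n+ (152), are the parental types, so the F1 was e+ n / e n+.
The recombinant classes are e+ n+ and e n: 40 + 40 = 80.
Recombination frequency = 80/418 = 0.1914 ≈ 19.1%, i.e. 19.1 cM.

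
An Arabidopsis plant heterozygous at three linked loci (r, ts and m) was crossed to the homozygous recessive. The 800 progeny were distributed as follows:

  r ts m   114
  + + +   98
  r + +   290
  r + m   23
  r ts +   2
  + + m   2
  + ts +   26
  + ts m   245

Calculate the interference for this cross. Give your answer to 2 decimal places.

The two most frequent reciprocal classes, r + + and + ts m, are the parental types, so the F1 was r + + / + ts m.
The two rarest classes, r ts + and + + m, are the double crossovers. Comparing them with the parentals, only the ts allele has switched, so ts is the middle locus and the order is r – ts – m.
r–ts: (212 + 4)/800 = 0.2700; ts–m: (49 + 4)/800 = 0.0663.
Expected DCO frequency = 0.2700 × 0.0663 ≈ 0.01790; observed = 4/800 ≈ 0.00500.
Coefficient of coincidence = 0.00500/0.01790 ≈ 0.28; interference = 1 − 0.28 = 0.72.

0.72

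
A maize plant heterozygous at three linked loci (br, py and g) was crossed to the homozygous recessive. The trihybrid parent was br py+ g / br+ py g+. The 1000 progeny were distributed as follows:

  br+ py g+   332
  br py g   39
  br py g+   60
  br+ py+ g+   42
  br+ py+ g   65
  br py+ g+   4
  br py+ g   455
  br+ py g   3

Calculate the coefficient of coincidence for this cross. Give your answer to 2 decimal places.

The two rarest classes, br py+ g+ and br+ py g, are the double crossovers. Comparing them with the parentals, only the g allele has switched, so g is the middle locus and the order is py – g – br.
py–g: (81 + 7)/1000 = 0.0880; g–br: (125 + 7)/1000 = 0.1320.
Expected DCO frequency = 0.0880 × 0.1320 ≈ 0.01162; observed = 7/1000 ≈ 0.00700.
Coefficient of coincidence = 0.00700/0.01162 ≈ 0.60.

0.60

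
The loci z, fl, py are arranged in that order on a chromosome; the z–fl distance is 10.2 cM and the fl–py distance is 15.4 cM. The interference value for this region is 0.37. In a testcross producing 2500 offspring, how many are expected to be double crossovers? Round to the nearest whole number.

Map distances give recombination frequencies of 0.102 and 0.154 for the two intervals.
With interference 0.37 (so coincidence = 0.63), expected double-crossover frequency = 0.102 × 0.154 × 0.63 = 0.00990.
Expected number = 0.00990 × 2500 = 24.74 ≈ 25.

25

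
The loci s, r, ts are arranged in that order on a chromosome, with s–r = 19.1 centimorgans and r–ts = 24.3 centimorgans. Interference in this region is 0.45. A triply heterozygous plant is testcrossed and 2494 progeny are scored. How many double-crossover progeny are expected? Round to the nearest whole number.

Map distances give recombination frequencies of 0.191 and 0.243 for the two intervals.
With interference 0.45 (so coincidence = 0.55), expected double-crossover frequency = 0.191 × 0.243 × 0.55 = 0.02553.
Expected number = 0.02553 × 2494 = 63.66 ≈ 64.

64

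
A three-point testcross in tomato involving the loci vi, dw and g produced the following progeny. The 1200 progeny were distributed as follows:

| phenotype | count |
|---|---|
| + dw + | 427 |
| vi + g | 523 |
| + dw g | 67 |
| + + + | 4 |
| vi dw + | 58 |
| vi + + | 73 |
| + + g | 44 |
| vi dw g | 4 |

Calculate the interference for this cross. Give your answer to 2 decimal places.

0.41

The two most frequent reciprocal classes, vi + g and + dw +, are the parental types, so the F1 was vi + g / + dw +.
The two rarest classes, vi dw g and + + +, are the double crossovers. Comparing them with the parentals, only the dw allele has switched, so dw is the middle locus and the order is g – dw – vi.
g–dw: (140 + 8)/1200 = 0.1233; dw–vi: (102 + 8)/1200 = 0.0917.
Expected DCO frequency = 0.1233 × 0.0917 ≈ 0.01131; observed = 8/1200 ≈ 0.00667.
Coefficient of coincidence = 0.00667/0.01131 ≈ 0.59; interference = 1 − 0.59 = 0.41.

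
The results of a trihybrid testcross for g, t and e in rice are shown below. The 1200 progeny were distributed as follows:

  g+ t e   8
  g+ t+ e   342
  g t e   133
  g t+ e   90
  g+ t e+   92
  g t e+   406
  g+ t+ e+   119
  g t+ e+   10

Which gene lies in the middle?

t

The two most frequent reciprocal classes, g+ t+ e and g t e+, are the parental types, so the F1 was g+ t+ e / g t e+.
The two rarest classes, g+ t e and g t+ e+, are the double crossovers. Comparing them with the parentals, only the t allele has switched, so t is the middle locus and the order is e – t – g.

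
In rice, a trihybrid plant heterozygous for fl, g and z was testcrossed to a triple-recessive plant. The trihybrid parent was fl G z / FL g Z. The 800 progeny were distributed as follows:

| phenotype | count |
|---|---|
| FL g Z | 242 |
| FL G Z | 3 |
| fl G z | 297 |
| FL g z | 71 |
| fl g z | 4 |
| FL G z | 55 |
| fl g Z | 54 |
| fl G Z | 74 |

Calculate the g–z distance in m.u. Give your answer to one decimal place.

19.0 m.u.

The two rarest classes, fl g z and FL G Z, are the double crossovers. Comparing them with the parentals, only the g allele has switched, so g is the middle locus and the order is fl – g – z.
Crossovers in the g–z interval produce the single-crossover classes fl G Z and FL g z (74 + 71 = 145) plus the double crossovers (7).
RF(g–z) = (145 + 7) / 800 = 152/800 = 0.1900 → 19.0 m.u.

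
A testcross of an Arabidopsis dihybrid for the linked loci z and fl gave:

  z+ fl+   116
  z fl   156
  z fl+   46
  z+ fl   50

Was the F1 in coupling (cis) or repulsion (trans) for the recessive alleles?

The two most frequent classes are z+ fl+ (116) and z fl (156); these are the parental (non-recombinant) types.
So the F1 carried z+ fl+ on one chromosome and z fl on the other — the recessive alleles are on the same chromosome (cis / coupling).

cis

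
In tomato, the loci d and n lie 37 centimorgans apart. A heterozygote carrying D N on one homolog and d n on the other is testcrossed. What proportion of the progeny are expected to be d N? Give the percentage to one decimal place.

18.5%

A map distance of 37 centimorgans corresponds to a recombination frequency of 0.370.
The F1 is D N / d n, so d N is a recombinant gamete class with expected frequency r/2 = 0.370/2 = 0.1850.
That is 0.1850 = 18.5% of the progeny.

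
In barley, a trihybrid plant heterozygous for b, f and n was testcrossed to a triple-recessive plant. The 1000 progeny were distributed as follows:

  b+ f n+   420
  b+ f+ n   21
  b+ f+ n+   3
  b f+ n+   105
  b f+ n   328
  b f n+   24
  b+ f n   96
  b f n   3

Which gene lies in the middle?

The two most frequent reciprocal classes, b+ f n+ and b f+ n, are the parental types, so the F1 was b+ f n+ / b f+ n.
The two rarest classes, b+ f+ n+ and b f n, are the double crossovers. Comparing them with the parentals, only the f allele has switched, so f is the middle locus and the order is n – f – b.

f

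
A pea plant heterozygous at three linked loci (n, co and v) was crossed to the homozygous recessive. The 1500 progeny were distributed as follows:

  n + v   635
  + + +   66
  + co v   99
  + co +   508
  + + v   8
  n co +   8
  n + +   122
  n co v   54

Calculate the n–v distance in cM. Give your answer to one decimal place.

The two most frequent reciprocal classes, n + v and + co +, are the parental types, so the F1 was n + v / + co +.
The two rarest classes, + + v and n co +, are the double crossovers. Comparing them with the parentals, only the n allele has switched, so n is the middle locus and the order is co – n – v.
Crossovers in the n–v interval produce the single-crossover classes n + + and + co v (122 + 99 = 221) plus the double crossovers (16).
RF(n–v) = (221 + 16) / 1500 = 237/1500 = 0.1580 → 15.8 cM.

15.8 cM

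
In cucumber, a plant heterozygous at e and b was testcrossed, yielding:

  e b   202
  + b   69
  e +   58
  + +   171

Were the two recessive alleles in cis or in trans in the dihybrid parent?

cis

The two most frequent classes are + + (171) and e b (202); these are the parental (non-recombinant) types.
So the F1 carried + + on one chromosome and e b on the other — the recessive alleles are on the same chromosome (cis / coupling).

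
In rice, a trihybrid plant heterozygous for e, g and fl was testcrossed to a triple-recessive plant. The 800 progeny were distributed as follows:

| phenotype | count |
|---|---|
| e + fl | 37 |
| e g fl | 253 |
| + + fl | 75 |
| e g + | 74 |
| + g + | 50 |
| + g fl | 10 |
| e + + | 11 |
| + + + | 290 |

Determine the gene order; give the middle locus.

The two most frequent reciprocal classes, + + + and e g fl, are the parental types, so the F1 was + + + / e g fl.
The two rarest classes, e + + and + g fl, are the double crossovers. Comparing them with the parentals, only the e allele has switched, so e is the middle locus and the order is g – e – fl.

e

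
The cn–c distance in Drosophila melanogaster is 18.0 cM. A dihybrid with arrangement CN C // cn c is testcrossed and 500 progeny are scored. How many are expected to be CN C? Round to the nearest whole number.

205

A map distance of 18.0 cM corresponds to a recombination frequency of 0.180.
The F1 is CN C / cn c, so CN C is a parental gamete class with expected frequency (1 − r)/2 = 0.820/2 = 0.4100.
Expected number = 0.4100 × 500 = 205.00 ≈ 205.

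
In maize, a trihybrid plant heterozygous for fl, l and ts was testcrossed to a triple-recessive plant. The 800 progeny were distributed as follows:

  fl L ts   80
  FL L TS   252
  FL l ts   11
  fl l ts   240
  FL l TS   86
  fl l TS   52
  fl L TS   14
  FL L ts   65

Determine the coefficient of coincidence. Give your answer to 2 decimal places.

0.74

The two most frequent reciprocal classes, fl l ts and FL L TS, are the parental types, so the F1 was fl l ts / FL L TS.
The two rarest classes, FL l ts and fl L TS, are the double crossovers. Comparing them with the parentals, only the fl allele has switched, so fl is the middle locus and the order is l – fl – ts.
l–fl: (166 + 25)/800 = 0.2387; fl–ts: (117 + 25)/800 = 0.1775.
Expected DCO frequency = 0.2387 × 0.1775 ≈ 0.04237; observed = 25/800 ≈ 0.03125.
Coefficient of coincidence = 0.03125/0.04237 ≈ 0.74.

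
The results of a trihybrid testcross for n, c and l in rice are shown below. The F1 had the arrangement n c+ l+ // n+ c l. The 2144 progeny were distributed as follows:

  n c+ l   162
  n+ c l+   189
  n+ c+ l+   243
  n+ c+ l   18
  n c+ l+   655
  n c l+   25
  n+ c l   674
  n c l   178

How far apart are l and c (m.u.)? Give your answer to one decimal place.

The two rarest classes, n c l+ and n+ c+ l, are the double crossovers. Comparing them with the parentals, only the c allele has switched, so c is the middle locus and the order is l – c – n.
Crossovers in the l–c interval produce the single-crossover classes n c+ l and n+ c l+ (162 + 189 = 351) plus the double crossovers (43).
RF(l–c) = (351 + 43) / 2144 = 394/2144 = 0.1838 → 18.4 m.u.

18.4 m.u.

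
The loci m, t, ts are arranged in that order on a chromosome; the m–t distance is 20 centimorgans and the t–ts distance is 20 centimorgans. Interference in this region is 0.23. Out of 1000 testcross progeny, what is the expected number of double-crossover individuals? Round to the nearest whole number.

31

Map distances give recombination frequencies of 0.200 and 0.200 for the two intervals.
With interference 0.23 (so coincidence = 0.77), expected double-crossover frequency = 0.200 × 0.200 × 0.77 = 0.03080.
Expected number = 0.03080 × 1000 = 30.80 ≈ 31.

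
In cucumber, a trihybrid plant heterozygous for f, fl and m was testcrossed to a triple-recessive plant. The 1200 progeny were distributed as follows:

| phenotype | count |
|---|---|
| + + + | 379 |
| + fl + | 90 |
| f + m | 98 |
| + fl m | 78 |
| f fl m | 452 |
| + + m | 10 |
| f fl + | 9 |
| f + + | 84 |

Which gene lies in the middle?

The two most frequent reciprocal classes, f fl m and + + +, are the parental types, so the F1 was f fl m / + + +.
The two rarest classes, f fl + and + + m, are the double crossovers. Comparing them with the parentals, only the m allele has switched, so m is the middle locus and the order is f – m – fl.

m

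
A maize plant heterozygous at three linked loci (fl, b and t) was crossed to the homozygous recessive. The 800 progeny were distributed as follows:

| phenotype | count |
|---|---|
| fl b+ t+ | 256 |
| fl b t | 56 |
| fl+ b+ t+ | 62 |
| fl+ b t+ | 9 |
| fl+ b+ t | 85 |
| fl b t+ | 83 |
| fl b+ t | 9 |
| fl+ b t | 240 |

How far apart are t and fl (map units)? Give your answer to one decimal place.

The two most frequent reciprocal classes, fl b+ t+ and fl+ b t, are the parental types, so the F1 was fl b+ t+ / fl+ b t.
The two rarest classes, fl b+ t and fl+ b t+, are the double crossovers. Comparing them with the parentals, only the t allele has switched, so t is the middle locus and the order is b – t – fl.
Crossovers in the t–fl interval produce the single-crossover classes fl+ b+ t+ and fl b t (62 + 56 = 118) plus the double crossovers (18).
RF(t–fl) = (118 + 18) / 800 = 136/800 = 0.1700 → 17.0 map units.

17.0 map units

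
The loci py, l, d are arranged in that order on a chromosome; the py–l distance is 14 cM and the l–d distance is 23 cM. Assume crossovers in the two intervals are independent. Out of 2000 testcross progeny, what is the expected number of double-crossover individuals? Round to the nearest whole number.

64

Map distances give recombination frequencies of 0.140 and 0.230 for the two intervals.
With no interference, expected double-crossover frequency = 0.140 × 0.230 = 0.03220.
Expected number = 0.03220 × 2000 = 64.40 ≈ 64.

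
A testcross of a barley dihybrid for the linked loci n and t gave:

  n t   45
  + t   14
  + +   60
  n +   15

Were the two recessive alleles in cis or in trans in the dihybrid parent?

The two most frequent classes are + + (60) and n t (45); these are the parental (non-recombinant) types.
So the F1 carried + + on one chromosome and n t on the other — the recessive alleles are on the same chromosome (cis / coupling).

cis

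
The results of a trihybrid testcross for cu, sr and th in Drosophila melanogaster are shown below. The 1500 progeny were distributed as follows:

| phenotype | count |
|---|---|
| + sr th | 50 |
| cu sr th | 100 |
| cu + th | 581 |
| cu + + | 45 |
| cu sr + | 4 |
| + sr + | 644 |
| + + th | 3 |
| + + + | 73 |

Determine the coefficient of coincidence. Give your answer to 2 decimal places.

The two most frequent reciprocal classes, cu + th and + sr +, are the parental types, so the F1 was cu + th / + sr +.
The two rarest classes, + + th and cu sr +, are the double crossovers. Comparing them with the parentals, only the cu allele has switched, so cu is the middle locus and the order is th – cu – sr.
th–cu: (95 + 7)/1500 = 0.0680; cu–sr: (173 + 7)/1500 = 0.1200.
Expected DCO frequency = 0.0680 × 0.1200 ≈ 0.00816; observed = 7/1500 ≈ 0.00467.
Coefficient of coincidence = 0.00467/0.00816 ≈ 0.57.

0.57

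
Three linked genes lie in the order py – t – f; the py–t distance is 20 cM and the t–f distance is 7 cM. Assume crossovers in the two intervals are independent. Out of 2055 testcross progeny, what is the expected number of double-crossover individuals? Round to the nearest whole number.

29

Map distances give recombination frequencies of 0.200 and 0.070 for the two intervals.
With no interference, expected double-crossover frequency = 0.200 × 0.070 = 0.01400.
Expected number = 0.01400 × 2055 = 28.77 ≈ 29.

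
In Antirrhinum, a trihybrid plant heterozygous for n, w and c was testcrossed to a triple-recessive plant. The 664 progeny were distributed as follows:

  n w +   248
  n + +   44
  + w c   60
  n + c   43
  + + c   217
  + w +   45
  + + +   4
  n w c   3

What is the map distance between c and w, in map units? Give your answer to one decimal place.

16.7 map units

The two most frequent reciprocal classes, + + c and n w +, are the parental types, so the F1 was + + c / n w +.
The two rarest classes, + + + and n w c, are the double crossovers. Comparing them with the parentals, only the c allele has switched, so c is the middle locus and the order is n – c – w.
Crossovers in the c–w interval produce the single-crossover classes + w c and n + + (60 + 44 = 104) plus the double crossovers (7).
RF(c–w) = (104 + 7) / 664 = 111/664 = 0.1672 → 16.7 map units.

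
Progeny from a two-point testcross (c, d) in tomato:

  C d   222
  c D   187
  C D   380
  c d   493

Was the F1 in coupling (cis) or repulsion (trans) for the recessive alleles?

cis

The two most frequent classes are C D (380) and c d (493); these are the parental (non-recombinant) types.
So the F1 carried C D on one chromosome and c d on the other — the recessive alleles are on the same chromosome (cis / coupling).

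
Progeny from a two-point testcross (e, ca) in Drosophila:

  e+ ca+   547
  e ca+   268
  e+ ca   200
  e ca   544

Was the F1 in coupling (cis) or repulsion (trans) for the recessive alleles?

The two most frequent classes are e+ ca+ (547) and e ca (544); these are the parental (non-recombinant) types.
So the F1 carried e+ ca+ on one chromosome and e ca on the other — the recessive alleles are on the same chromosome (cis / coupling).

cis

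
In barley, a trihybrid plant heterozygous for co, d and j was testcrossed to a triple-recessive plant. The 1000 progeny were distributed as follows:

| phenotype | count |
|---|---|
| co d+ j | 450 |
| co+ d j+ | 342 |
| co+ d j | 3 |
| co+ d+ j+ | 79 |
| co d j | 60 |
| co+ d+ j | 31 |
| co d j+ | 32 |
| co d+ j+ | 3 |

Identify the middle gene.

The two most frequent reciprocal classes, co+ d j+ and co d+ j, are the parental types, so the F1 was co+ d j+ / co d+ j.
The two rarest classes, co+ d j and co d+ j+, are the double crossovers. Comparing them with the parentals, only the j allele has switched, so j is the middle locus and the order is d – j – co.

j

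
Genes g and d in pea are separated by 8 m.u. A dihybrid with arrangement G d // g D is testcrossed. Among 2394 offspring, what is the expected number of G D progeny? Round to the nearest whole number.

A map distance of 8 m.u. corresponds to a recombination frequency of 0.080.
The F1 is G d / g D, so G D is a recombinant gamete class with expected frequency r/2 = 0.080/2 = 0.0400.
Expected number = 0.0400 × 2394 = 95.76 ≈ 96.

96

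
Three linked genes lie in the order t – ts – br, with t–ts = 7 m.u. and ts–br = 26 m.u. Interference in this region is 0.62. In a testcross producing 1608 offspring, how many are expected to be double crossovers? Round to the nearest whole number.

Map distances give recombination frequencies of 0.070 and 0.260 for the two intervals.
With interference 0.62 (so coincidence = 0.38), expected double-crossover frequency = 0.070 × 0.260 × 0.38 = 0.00692.
Expected number = 0.00692 × 1608 = 11.12 ≈ 11.

11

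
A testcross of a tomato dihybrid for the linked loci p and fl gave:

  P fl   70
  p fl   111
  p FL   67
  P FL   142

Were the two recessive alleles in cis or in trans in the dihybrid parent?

cis

The two most frequent classes are P FL (142) and p fl (111); these are the parental (non-recombinant) types.
So the F1 carried P FL on one chromosome and p fl on the other — the recessive alleles are on the same chromosome (cis / coupling).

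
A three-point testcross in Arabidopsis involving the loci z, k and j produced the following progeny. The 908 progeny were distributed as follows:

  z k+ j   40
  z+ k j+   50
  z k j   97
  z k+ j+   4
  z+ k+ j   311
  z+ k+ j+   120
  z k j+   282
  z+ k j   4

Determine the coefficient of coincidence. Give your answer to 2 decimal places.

0.33

The two most frequent reciprocal classes, z+ k+ j and z k j+, are the parental types, so the F1 was z+ k+ j / z k j+.
The two rarest classes, z+ k j and z k+ j+, are the double crossovers. Comparing them with the parentals, only the k allele has switched, so k is the middle locus and the order is z – k – j.
z–k: (90 + 8)/908 = 0.1079; k–j: (217 + 8)/908 = 0.2478.
Expected DCO frequency = 0.1079 × 0.2478 ≈ 0.02674; observed = 8/908 ≈ 0.00881.
Coefficient of coincidence = 0.00881/0.02674 ≈ 0.33.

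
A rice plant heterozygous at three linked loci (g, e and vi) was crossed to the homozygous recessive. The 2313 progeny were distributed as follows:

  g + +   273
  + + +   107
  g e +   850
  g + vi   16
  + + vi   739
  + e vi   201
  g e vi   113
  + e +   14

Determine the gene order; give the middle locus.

g

The two most frequent reciprocal classes, + + vi and g e +, are the parental types, so the F1 was + + vi / g e +.
The two rarest classes, g + vi and + e +, are the double crossovers. Comparing them with the parentals, only the g allele has switched, so g is the middle locus and the order is e – g – vi.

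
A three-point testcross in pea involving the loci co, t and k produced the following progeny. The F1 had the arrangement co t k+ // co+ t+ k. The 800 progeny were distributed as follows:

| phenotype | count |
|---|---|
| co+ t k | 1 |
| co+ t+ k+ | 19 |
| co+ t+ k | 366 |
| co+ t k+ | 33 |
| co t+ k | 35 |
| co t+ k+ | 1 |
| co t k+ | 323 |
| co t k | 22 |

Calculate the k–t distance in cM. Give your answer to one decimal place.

The two rarest classes, co t+ k+ and co+ t k, are the double crossovers. Comparing them with the parentals, only the t allele has switched, so t is the middle locus and the order is co – t – k.
Crossovers in the t–k interval produce the single-crossover classes co t k and co+ t+ k+ (22 + 19 = 41) plus the double crossovers (2).
RF(t–k) = (41 + 2) / 800 = 43/800 = 0.0537 → 5.4 cM.

5.4 cM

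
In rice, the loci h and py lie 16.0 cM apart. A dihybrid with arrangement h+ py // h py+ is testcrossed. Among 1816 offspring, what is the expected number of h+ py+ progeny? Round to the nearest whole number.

A map distance of 16.0 cM corresponds to a recombination frequency of 0.160.
The F1 is h+ py / h py+, so h+ py+ is a recombinant gamete class with expected frequency r/2 = 0.160/2 = 0.0800.
Expected number = 0.0800 × 1816 = 145.28 ≈ 145.

145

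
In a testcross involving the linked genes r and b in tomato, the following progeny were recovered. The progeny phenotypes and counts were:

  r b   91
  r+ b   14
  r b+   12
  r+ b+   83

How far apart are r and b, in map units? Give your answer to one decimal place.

The two most frequent classes, r+ b+ (83) and r b (91), are the parental types, so the F1 was r+ b+ / r b.
The recombinant classes are r+ b and r b+: 14 + 12 = 26.
Recombination frequency = 26/200 = 0.1300 ≈ 13.0%, i.e. 13.0 map units.

13.0 map units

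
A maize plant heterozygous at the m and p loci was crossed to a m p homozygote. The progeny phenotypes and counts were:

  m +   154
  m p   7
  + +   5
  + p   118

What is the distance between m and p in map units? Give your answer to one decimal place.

The two most frequent classes, + p (118) and m + (154), are the parental types, so the F1 was + p / m +.
The recombinant classes are + + and m p: 5 + 7 = 12.
Recombination frequency = 12/284 = 0.0423 ≈ 4.2%, i.e. 4.2 map units.

4.2 map units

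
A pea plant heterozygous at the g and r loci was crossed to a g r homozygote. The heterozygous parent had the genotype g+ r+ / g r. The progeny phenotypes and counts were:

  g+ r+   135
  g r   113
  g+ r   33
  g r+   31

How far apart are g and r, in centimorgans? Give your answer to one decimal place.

The recombinant classes are g+ r and g r+: 33 + 31 = 64.
Recombination frequency = 64/312 = 0.2051 ≈ 20.5%, i.e. 20.5 centimorgans.

20.5 centimorgans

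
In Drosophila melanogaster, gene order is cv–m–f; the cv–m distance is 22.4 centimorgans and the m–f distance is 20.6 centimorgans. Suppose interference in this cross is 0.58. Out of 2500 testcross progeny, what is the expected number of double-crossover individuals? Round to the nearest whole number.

Map distances give recombination frequencies of 0.224 and 0.206 for the two intervals.
With interference 0.58 (so coincidence = 0.42), expected double-crossover frequency = 0.224 × 0.206 × 0.42 = 0.01938.
Expected number = 0.01938 × 2500 = 48.45 ≈ 48.

48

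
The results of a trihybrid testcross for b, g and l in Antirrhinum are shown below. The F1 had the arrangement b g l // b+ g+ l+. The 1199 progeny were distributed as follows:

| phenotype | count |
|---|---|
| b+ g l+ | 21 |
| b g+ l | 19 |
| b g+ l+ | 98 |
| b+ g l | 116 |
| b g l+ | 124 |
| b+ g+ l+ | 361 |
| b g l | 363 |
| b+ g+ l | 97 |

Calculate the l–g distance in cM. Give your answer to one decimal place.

21.8 cM

The two rarest classes, b g+ l and b+ g l+, are the double crossovers. Comparing them with the parentals, only the g allele has switched, so g is the middle locus and the order is l – g – b.
Crossovers in the l–g interval produce the single-crossover classes b g l+ and b+ g+ l (124 + 97 = 221) plus the double crossovers (40).
RF(l–g) = (221 + 40) / 1199 = 261/1199 = 0.2177 → 21.8 cM.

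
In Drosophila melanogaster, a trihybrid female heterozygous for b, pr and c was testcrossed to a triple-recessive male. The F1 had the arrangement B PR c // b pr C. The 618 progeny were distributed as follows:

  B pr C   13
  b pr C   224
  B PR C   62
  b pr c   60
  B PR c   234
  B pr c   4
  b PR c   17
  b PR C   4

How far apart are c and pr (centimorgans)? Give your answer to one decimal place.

The two rarest classes, B pr c and b PR C, are the double crossovers. Comparing them with the parentals, only the pr allele has switched, so pr is the middle locus and the order is c – pr – b.
Crossovers in the c–pr interval produce the single-crossover classes B PR C and b pr c (62 + 60 = 122) plus the double crossovers (8).
RF(c–pr) = (122 + 8) / 618 = 130/618 = 0.2104 → 21.0 centimorgans.

21.0 centimorgans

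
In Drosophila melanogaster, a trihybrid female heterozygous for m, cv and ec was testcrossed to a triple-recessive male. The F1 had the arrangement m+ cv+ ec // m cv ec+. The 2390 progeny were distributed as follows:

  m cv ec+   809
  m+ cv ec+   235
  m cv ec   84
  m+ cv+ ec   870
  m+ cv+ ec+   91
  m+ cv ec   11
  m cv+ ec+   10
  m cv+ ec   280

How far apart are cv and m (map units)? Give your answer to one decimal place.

The two rarest classes, m+ cv ec and m cv+ ec+, are the double crossovers. Comparing them with the parentals, only the cv allele has switched, so cv is the middle locus and the order is m – cv – ec.
Crossovers in the m–cv interval produce the single-crossover classes m cv+ ec and m+ cv ec+ (280 + 235 = 515) plus the double crossovers (21).
RF(m–cv) = (515 + 21) / 2390 = 536/2390 = 0.2243 → 22.4 map units.

22.4 map units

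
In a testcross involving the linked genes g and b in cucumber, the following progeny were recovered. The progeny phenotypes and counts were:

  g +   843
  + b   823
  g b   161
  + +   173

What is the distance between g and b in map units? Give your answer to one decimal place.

The two most frequent classes, + b (823) and g + (843), are the parental types, so the F1 was + b / g +.
The recombinant classes are + + and g b: 173 + 161 = 334.
Recombination frequency = 334/2000 = 0.1670 ≈ 16.7%, i.e. 16.7 map units.

16.7 map units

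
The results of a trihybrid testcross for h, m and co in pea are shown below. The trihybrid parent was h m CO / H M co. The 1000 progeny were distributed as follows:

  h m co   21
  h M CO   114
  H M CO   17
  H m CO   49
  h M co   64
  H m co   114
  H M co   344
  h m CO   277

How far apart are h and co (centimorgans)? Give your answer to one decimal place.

15.1 centimorgans

The two rarest classes, h m co and H M CO, are the double crossovers. Comparing them with the parentals, only the co allele has switched, so co is the middle locus and the order is m – co – h.
Crossovers in the co–h interval produce the single-crossover classes H m CO and h M co (49 + 64 = 113) plus the double crossovers (38).
RF(co–h) = (113 + 38) / 1000 = 151/1000 = 0.1510 → 15.1 centimorgans.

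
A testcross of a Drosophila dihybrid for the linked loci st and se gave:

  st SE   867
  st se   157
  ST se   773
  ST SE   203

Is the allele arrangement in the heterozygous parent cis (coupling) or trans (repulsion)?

trans

The two most frequent classes are ST se (773) and st SE (867); these are the parental (non-recombinant) types.
So the F1 carried ST se on one chromosome and st SE on the other — the recessive alleles are on opposite chromosomes (trans / repulsion).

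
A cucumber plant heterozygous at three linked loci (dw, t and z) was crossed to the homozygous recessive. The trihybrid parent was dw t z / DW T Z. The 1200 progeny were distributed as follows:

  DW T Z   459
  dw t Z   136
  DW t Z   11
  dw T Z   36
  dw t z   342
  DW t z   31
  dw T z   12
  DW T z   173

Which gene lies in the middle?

t

The two rarest classes, dw T z and DW t Z, are the double crossovers. Comparing them with the parentals, only the t allele has switched, so t is the middle locus and the order is z – t – dw.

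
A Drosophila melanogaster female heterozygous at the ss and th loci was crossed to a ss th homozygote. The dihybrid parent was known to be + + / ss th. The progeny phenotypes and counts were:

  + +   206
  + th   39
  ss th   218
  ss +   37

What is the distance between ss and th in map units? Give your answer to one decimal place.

15.2 map units

The recombinant classes are + th and ss +: 39 + 37 = 76.
Recombination frequency = 76/500 = 0.1520 ≈ 15.2%, i.e. 15.2 map units.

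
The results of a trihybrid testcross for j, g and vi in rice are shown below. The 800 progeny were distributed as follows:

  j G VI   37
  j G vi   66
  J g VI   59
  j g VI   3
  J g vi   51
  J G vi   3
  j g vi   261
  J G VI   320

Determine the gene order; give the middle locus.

The two most frequent reciprocal classes, J G VI and j g vi, are the parental types, so the F1 was J G VI / j g vi.
The two rarest classes, J G vi and j g VI, are the double crossovers. Comparing them with the parentals, only the vi allele has switched, so vi is the middle locus and the order is j – vi – g.

vi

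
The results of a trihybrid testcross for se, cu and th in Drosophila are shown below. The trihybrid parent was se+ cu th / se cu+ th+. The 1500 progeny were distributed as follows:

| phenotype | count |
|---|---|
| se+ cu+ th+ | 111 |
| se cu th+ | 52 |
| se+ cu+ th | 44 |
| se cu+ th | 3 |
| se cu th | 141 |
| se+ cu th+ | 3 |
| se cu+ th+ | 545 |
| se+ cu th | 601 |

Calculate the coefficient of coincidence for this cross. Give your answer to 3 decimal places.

0.342

The two rarest classes, se+ cu th+ and se cu+ th, are the double crossovers. Comparing them with the parentals, only the th allele has switched, so th is the middle locus and the order is se – th – cu.
se–th: (252 + 6)/1500 = 0.1720; th–cu: (96 + 6)/1500 = 0.0680.
Expected DCO frequency = 0.1720 × 0.0680 ≈ 0.01170; observed = 6/1500 ≈ 0.00400.
Coefficient of coincidence = 0.00400/0.01170 ≈ 0.342.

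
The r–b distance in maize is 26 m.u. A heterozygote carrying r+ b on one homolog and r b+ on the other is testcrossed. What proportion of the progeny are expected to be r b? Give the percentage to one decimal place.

A map distance of 26 m.u. corresponds to a recombination frequency of 0.260.
The F1 is r+ b / r b+, so r b is a recombinant gamete class with expected frequency r/2 = 0.260/2 = 0.1300.
That is 0.1300 = 13.0% of the progeny.

13.0%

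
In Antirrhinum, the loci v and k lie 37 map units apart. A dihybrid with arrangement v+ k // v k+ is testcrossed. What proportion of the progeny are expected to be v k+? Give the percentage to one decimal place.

31.5%

A map distance of 37 map units corresponds to a recombination frequency of 0.370.
The F1 is v+ k / v k+, so v k+ is a parental gamete class with expected frequency (1 − r)/2 = 0.630/2 = 0.3150.
That is 0.3150 = 31.5% of the progeny.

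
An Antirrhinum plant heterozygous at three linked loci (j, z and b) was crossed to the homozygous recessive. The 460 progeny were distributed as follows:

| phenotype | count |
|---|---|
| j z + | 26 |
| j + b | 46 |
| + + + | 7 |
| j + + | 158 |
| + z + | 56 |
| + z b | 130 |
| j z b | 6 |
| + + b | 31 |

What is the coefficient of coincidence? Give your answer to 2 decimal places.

0.74

The two most frequent reciprocal classes, + z b and j + +, are the parental types, so the F1 was + z b / j + +.
The two rarest classes, j z b and + + +, are the double crossovers. Comparing them with the parentals, only the j allele has switched, so j is the middle locus and the order is z – j – b.
z–j: (57 + 13)/460 = 0.1522; j–b: (102 + 13)/460 = 0.2500.
Expected DCO frequency = 0.1522 × 0.2500 ≈ 0.03805; observed = 13/460 ≈ 0.02826.
Coefficient of coincidence = 0.02826/0.03805 ≈ 0.74.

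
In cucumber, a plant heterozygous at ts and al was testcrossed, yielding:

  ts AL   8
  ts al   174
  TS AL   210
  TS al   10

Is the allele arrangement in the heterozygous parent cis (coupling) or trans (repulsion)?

cis

The two most frequent classes are TS AL (210) and ts al (174); these are the parental (non-recombinant) types.
So the F1 carried TS AL on one chromosome and ts al on the other — the recessive alleles are on the same chromosome (cis / coupling).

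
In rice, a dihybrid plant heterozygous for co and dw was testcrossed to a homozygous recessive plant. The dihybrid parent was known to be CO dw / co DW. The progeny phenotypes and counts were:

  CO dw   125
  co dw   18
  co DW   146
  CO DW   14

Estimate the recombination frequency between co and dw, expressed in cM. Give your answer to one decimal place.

10.6 cM

The recombinant classes are CO DW and co dw: 14 + 18 = 32.
Recombination frequency = 32/303 = 0.1056 ≈ 10.6%, i.e. 10.6 cM.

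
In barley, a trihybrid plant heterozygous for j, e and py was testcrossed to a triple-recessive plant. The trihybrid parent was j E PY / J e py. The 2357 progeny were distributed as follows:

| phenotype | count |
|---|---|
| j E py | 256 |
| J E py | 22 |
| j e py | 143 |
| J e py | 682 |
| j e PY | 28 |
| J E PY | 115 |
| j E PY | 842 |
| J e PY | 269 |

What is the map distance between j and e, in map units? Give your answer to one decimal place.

13.1 map units

The two rarest classes, j e PY and J E py, are the double crossovers. Comparing them with the parentals, only the e allele has switched, so e is the middle locus and the order is py – e – j.
Crossovers in the e–j interval produce the single-crossover classes J E PY and j e py (115 + 143 = 258) plus the double crossovers (50).
RF(e–j) = (258 + 50) / 2357 = 308/2357 = 0.1307 → 13.1 map units.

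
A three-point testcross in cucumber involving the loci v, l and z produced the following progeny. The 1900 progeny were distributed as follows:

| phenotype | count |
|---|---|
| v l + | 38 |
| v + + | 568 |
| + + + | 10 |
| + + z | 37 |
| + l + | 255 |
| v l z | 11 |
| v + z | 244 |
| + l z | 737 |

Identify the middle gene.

v

The two most frequent reciprocal classes, + l z and v + +, are the parental types, so the F1 was + l z / v + +.
The two rarest classes, v l z and + + +, are the double crossovers. Comparing them with the parentals, only the v allele has switched, so v is the middle locus and the order is l – v – z.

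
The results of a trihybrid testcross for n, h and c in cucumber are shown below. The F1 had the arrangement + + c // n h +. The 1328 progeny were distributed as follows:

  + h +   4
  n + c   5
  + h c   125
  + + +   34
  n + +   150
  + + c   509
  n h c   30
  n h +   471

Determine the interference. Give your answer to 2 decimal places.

0.42

The two rarest classes, n + c and + h +, are the double crossovers. Comparing them with the parentals, only the n allele has switched, so n is the middle locus and the order is h – n – c.
h–n: (275 + 9)/1328 = 0.2139; n–c: (64 + 9)/1328 = 0.0550.
Expected DCO frequency = 0.2139 × 0.0550 ≈ 0.01176; observed = 9/1328 ≈ 0.00678.
Coefficient of coincidence = 0.00678/0.01176 ≈ 0.58; interference = 1 − 0.58 = 0.42.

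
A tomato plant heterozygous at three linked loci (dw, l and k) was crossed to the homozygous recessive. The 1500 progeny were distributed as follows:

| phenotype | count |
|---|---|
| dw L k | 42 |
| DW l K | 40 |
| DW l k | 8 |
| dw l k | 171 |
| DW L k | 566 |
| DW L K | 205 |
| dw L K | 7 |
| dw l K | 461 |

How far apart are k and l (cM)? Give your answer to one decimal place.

26.1 cM

The two most frequent reciprocal classes, dw l K and DW L k, are the parental types, so the F1 was dw l K / DW L k.
The two rarest classes, dw L K and DW l k, are the double crossovers. Comparing them with the parentals, only the l allele has switched, so l is the middle locus and the order is dw – l – k.
Crossovers in the l–k interval produce the single-crossover classes dw l k and DW L K (171 + 205 = 376) plus the double crossovers (15).
RF(l–k) = (376 + 15) / 1500 = 391/1500 = 0.2607 → 26.1 cM.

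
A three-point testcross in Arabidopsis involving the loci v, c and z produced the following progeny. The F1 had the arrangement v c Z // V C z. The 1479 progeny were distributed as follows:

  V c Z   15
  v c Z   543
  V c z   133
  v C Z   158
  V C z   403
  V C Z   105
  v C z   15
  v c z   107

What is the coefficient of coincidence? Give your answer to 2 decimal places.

The two rarest classes, V c Z and v C z, are the double crossovers. Comparing them with the parentals, only the v allele has switched, so v is the middle locus and the order is c – v – z.
c–v: (291 + 30)/1479 = 0.2170; v–z: (212 + 30)/1479 = 0.1636.
Expected DCO frequency = 0.2170 × 0.1636 ≈ 0.03550; observed = 30/1479 ≈ 0.02028.
Coefficient of coincidence = 0.02028/0.03550 ≈ 0.57.

0.57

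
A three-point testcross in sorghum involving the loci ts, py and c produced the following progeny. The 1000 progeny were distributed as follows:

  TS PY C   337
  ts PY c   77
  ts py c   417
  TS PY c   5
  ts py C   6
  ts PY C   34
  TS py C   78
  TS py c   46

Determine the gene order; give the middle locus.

The two most frequent reciprocal classes, TS PY C and ts py c, are the parental types, so the F1 was TS PY C / ts py c.
The two rarest classes, TS PY c and ts py C, are the double crossovers. Comparing them with the parentals, only the c allele has switched, so c is the middle locus and the order is ts – c – py.

c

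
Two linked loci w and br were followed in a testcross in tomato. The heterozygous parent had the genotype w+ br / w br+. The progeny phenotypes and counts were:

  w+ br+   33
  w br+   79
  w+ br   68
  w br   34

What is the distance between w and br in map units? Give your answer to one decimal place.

The recombinant classes are w+ br+ and w br: 33 + 34 = 67.
Recombination frequency = 67/214 = 0.3131 ≈ 31.3%, i.e. 31.3 map units.

31.3 map units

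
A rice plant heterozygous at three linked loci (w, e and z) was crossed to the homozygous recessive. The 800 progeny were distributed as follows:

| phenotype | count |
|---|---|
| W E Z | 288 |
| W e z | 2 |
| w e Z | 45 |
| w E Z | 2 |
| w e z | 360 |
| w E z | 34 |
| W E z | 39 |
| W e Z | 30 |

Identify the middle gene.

The two most frequent reciprocal classes, w e z and W E Z, are the parental types, so the F1 was w e z / W E Z.
The two rarest classes, W e z and w E Z, are the double crossovers. Comparing them with the parentals, only the w allele has switched, so w is the middle locus and the order is z – w – e.

w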